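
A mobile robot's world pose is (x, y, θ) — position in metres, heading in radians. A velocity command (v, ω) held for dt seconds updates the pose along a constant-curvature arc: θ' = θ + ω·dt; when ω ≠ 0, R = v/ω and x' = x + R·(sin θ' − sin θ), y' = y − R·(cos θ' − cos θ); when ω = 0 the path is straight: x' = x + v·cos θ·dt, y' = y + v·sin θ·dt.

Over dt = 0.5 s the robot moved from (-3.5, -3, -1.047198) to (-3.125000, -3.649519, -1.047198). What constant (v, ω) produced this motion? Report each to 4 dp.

Δθ = -1.047198 − -1.047198 = 0.000000
ω = Δθ/dt = 0.000000/0.5 = 0.0000
ω = 0 → v = (Δx·cos θ + Δy·sin θ)/dt = 1.5000

v = 1.5000, ω = 0.0000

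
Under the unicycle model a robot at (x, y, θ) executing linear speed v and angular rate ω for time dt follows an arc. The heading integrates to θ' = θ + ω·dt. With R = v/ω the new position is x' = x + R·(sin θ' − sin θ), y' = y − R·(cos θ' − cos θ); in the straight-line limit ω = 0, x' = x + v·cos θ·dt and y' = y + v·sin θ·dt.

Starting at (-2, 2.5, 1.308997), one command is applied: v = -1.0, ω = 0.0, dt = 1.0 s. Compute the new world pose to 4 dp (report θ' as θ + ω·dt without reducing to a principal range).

(-2.2588, 1.5341, 1.3090)

θ' = 1.3090 + 0.0·1.0 = 1.3090
ω = 0 → straight: x' = -2 + -1.0·cos(1.3090)·1.0 = -2.2588
y' = 2.5 + -1.0·sin(1.3090)·1.0 = 1.5341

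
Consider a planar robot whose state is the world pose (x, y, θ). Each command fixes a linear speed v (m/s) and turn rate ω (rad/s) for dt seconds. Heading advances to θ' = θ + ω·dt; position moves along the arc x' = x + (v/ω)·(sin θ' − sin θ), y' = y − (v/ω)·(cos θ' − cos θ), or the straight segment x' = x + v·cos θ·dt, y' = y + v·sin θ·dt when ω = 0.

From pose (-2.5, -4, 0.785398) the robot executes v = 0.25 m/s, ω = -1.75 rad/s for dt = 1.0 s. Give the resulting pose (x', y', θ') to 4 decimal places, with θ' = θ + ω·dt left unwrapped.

θ' = 0.7854 + -1.75·1.0 = -0.9646
R = v/ω = 0.25/-1.75 = -0.1429
x' = -2.5 + -0.1429·(sin -0.9646 − sin 0.7854) = -2.2816
y' = -4 − -0.1429·(cos -0.9646 − cos 0.7854) = -4.0196

(-2.2816, -4.0196, -0.9646)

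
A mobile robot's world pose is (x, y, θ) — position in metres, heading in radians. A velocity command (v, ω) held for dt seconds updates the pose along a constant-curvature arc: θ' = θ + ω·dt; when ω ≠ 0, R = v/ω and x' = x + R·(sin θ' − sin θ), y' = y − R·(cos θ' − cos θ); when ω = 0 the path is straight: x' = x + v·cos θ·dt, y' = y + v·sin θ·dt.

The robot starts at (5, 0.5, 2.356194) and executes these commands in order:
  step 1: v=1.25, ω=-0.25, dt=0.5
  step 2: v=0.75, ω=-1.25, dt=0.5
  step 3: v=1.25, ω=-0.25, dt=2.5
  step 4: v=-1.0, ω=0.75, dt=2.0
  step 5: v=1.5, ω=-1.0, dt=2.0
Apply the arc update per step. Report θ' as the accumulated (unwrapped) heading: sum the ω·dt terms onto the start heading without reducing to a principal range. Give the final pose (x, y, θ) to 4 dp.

step 1: θ'=2.2312 (R=-5.0000) → pose (4.5868, 0.9684, 2.2312)
step 2: θ'=1.6062 (R=-0.6000) → pose (4.4610, 1.3152, 1.6062)
step 3: θ'=0.9812 (R=-5.0000) → pose (5.3021, 4.2723, 0.9812)
step 4: θ'=2.4812 (R=-1.3333) → pose (5.5924, 2.4779, 2.4812)
step 5: θ'=0.4812 (R=-1.5000) → pose (5.8183, 4.9922, 0.4812)

(5.8183, 4.9922, 0.4812)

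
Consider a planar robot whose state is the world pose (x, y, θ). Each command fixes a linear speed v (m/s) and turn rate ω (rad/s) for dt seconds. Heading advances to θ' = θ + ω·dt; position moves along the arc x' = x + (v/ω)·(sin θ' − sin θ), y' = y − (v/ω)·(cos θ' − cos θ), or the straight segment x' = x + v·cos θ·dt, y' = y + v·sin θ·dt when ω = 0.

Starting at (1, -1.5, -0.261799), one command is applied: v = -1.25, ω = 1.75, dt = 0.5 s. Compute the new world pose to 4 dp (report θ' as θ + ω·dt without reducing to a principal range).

θ' = -0.2618 + 1.75·0.5 = 0.6132
R = v/ω = -1.25/1.75 = -0.7143
x' = 1 + -0.7143·(sin 0.6132 − sin -0.2618) = 0.4041
y' = -1.5 − -0.7143·(cos 0.6132 − cos -0.2618) = -1.6058

(0.4041, -1.6058, 0.6132)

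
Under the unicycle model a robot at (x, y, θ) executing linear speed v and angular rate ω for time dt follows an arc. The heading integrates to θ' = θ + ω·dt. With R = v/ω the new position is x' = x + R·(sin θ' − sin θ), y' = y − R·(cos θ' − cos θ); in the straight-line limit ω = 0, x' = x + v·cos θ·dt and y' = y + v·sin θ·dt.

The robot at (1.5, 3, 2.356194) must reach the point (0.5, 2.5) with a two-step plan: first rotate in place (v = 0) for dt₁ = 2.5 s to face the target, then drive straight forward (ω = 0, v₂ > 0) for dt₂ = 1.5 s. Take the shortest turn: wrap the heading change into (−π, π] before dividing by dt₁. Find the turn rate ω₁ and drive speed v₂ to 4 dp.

heading to target = atan2(2.5−3, 0.5−1.5) = -2.6779
Δθ = wrap(-2.6779 − 2.3562) = 1.2490; ω₁ = Δθ/dt₁ = 0.4996
distance = √((0.5−1.5)² + (2.5−3)²) = 1.1180; v₂ = distance/dt₂ = 0.7454

ω₁ = 0.4996, v₂ = 0.7454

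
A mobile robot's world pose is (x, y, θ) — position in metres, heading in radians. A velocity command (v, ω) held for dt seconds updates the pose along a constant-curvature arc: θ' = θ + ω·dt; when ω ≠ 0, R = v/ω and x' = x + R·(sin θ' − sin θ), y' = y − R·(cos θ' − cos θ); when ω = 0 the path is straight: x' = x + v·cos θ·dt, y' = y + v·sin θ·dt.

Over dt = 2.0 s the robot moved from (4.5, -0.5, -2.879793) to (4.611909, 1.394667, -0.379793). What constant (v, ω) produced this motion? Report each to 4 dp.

Δθ = -0.379793 − -2.879793 = 2.500000
ω = Δθ/dt = 2.500000/2.0 = 1.2500
R = −Δy/(cos θ' − cos θ) = -1.0000
v = R·ω = -1.0000·1.2500 = -1.2500

v = -1.2500, ω = 1.2500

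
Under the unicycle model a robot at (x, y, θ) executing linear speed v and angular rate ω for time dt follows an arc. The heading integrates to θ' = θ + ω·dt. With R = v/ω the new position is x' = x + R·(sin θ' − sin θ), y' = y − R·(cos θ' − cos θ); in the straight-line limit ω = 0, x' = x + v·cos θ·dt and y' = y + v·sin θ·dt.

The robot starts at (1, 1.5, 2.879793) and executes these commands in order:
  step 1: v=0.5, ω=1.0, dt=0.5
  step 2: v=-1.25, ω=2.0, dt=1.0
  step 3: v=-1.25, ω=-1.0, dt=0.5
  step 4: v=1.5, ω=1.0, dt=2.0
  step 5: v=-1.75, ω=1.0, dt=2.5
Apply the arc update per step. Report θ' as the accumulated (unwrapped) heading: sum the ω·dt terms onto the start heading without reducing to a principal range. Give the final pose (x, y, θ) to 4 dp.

(4.0716, -1.1243, 9.3798)

step 1: θ'=3.3798 (R=0.5000) → pose (0.7526, 1.5029, 3.3798)
step 2: θ'=5.3798 (R=-0.6250) → pose (1.0960, 2.4971, 5.3798)
step 3: θ'=4.8798 (R=1.2500) → pose (0.8453, 3.0625, 4.8798)
step 4: θ'=6.8798 (R=1.5000) → pose (3.1671, 2.0716, 6.8798)
step 5: θ'=9.3798 (R=-1.7500) → pose (4.0716, -1.1243, 9.3798)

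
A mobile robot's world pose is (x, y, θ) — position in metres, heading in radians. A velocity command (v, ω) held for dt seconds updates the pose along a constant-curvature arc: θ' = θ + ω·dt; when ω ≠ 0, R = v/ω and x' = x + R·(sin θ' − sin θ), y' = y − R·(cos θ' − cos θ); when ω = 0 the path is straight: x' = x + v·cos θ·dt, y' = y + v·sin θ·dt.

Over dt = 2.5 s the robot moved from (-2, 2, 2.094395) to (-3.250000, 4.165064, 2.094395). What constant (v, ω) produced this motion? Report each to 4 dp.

Δθ = 2.094395 − 2.094395 = 0.000000
ω = Δθ/dt = 0.000000/2.5 = 0.0000
ω = 0 → v = (Δx·cos θ + Δy·sin θ)/dt = 1.0000

v = 1.0000, ω = 0.0000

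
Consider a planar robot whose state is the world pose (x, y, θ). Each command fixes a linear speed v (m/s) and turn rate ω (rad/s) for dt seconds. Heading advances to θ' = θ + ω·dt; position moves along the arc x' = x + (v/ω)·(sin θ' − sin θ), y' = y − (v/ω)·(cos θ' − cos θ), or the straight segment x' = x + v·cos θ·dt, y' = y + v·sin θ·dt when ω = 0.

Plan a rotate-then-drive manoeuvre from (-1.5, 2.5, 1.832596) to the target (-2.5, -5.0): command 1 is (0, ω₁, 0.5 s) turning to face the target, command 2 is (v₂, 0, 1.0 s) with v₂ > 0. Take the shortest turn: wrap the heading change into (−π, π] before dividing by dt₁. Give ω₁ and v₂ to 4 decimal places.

heading to target = atan2(-5−2.5, -2.5−-1.5) = -1.7033
Δθ = wrap(-1.7033 − 1.8326) = 2.7472; ω₁ = Δθ/dt₁ = 5.4945
distance = √((-2.5−-1.5)² + (-5−2.5)²) = 7.5664; v₂ = distance/dt₂ = 7.5664

ω₁ = 5.4945, v₂ = 7.5664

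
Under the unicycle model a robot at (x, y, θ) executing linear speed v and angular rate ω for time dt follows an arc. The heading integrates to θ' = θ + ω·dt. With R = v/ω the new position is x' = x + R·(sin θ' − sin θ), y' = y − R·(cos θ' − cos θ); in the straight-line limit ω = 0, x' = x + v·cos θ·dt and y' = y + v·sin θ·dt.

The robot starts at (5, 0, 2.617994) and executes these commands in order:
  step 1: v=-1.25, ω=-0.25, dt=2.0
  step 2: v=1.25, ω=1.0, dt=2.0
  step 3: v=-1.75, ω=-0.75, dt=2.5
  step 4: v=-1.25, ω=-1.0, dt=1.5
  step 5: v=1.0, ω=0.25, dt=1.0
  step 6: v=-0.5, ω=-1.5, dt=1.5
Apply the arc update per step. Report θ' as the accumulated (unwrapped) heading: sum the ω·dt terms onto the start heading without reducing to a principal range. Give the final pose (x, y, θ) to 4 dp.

(8.3417, -2.3914, -1.2570)

step 1: θ'=2.1180 (R=5.0000) → pose (6.7699, -1.7286, 2.1180)
step 2: θ'=4.1180 (R=1.2500) → pose (4.6668, -1.6790, 4.1180)
step 3: θ'=2.2430 (R=2.3333) → pose (8.4257, -1.5327, 2.2430)
step 4: θ'=0.7430 (R=1.2500) → pose (8.2933, -3.2317, 0.7430)
step 5: θ'=0.9930 (R=4.0000) → pose (8.9379, -2.4706, 0.9930)
step 6: θ'=-1.2570 (R=0.3333) → pose (8.3417, -2.3914, -1.2570)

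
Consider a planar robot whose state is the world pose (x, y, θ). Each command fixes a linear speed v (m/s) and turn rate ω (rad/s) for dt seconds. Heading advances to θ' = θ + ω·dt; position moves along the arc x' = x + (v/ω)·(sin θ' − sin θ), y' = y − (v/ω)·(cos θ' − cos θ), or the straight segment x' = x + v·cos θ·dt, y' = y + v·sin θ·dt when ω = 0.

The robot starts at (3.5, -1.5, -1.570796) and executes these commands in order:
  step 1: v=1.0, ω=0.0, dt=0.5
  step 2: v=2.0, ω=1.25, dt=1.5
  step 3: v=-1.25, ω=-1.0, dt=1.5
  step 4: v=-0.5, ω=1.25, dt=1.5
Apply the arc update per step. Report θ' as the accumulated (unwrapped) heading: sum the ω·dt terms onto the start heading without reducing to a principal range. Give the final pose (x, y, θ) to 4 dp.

step 1: θ'=-1.5708 (straight) → pose (3.5000, -2.0000, -1.5708)
step 2: θ'=0.3042 (R=1.6000) → pose (5.5793, -3.5265, 0.3042)
step 3: θ'=-1.1958 (R=1.2500) → pose (4.0417, -2.7918, -1.1958)
step 4: θ'=0.6792 (R=-0.4000) → pose (3.4182, -2.6271, 0.6792)

(3.4182, -2.6271, 0.6792)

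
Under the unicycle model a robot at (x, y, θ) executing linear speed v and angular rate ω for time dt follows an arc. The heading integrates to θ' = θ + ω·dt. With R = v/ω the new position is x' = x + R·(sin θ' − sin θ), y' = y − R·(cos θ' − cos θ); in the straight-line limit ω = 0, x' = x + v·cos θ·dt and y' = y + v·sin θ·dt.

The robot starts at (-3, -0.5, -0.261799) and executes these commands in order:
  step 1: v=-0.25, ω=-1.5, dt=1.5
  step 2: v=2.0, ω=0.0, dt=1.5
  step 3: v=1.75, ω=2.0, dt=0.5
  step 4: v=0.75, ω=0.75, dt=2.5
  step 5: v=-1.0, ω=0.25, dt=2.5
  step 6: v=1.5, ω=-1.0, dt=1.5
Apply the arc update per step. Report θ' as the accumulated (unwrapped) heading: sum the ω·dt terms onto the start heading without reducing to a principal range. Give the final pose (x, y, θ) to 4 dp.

(-4.4160, -4.6616, -0.5118)

step 1: θ'=-2.5118 (R=0.1667) → pose (-3.0550, -0.2043, -2.5118)
step 2: θ'=-2.5118 (straight) → pose (-5.4795, -1.9713, -2.5118)
step 3: θ'=-1.5118 (R=0.8750) → pose (-5.8376, -2.7300, -1.5118)
step 4: θ'=0.3632 (R=1.0000) → pose (-4.4841, -3.6058, 0.3632)
step 5: θ'=0.9882 (R=-4.0000) → pose (-6.4031, -5.1441, 0.9882)
step 6: θ'=-0.5118 (R=-1.5000) → pose (-4.4160, -4.6616, -0.5118)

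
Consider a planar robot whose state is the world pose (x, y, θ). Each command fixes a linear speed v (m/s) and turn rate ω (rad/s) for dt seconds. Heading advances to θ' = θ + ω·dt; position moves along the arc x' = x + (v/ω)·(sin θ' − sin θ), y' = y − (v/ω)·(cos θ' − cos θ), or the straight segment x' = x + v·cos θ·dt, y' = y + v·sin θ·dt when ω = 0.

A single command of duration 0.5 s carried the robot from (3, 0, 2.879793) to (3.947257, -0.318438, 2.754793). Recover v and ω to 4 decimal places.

Δθ = 2.754793 − 2.879793 = -0.125000
ω = Δθ/dt = -0.125000/0.5 = -0.2500
R = Δx/(sin θ' − sin θ) = 8.0000
v = R·ω = 8.0000·-0.2500 = -2.0000

v = -2.0000, ω = -0.2500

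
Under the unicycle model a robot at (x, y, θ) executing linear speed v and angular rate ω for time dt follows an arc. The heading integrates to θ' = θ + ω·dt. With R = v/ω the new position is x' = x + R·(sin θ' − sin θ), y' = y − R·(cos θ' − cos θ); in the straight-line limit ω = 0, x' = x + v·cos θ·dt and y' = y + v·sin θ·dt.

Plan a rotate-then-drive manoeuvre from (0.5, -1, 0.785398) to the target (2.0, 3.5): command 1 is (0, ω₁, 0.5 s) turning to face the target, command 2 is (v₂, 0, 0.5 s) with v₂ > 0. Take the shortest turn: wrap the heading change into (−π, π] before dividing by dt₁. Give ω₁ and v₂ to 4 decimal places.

heading to target = atan2(3.5−-1, 2−0.5) = 1.2490
Δθ = wrap(1.2490 − 0.7854) = 0.4636; ω₁ = Δθ/dt₁ = 0.9273
distance = √((2−0.5)² + (3.5−-1)²) = 4.7434; v₂ = distance/dt₂ = 9.4868

ω₁ = 0.9273, v₂ = 9.4868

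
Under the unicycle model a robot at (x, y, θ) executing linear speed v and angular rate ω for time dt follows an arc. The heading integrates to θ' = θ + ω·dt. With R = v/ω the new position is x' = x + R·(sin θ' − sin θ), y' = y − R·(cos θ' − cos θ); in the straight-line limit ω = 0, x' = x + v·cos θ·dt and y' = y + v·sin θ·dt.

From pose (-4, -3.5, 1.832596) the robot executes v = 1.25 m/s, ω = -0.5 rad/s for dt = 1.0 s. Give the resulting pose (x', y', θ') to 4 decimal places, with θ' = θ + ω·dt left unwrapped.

θ' = 1.8326 + -0.5·1.0 = 1.3326
R = v/ω = 1.25/-0.5 = -2.5000
x' = -4 + -2.5000·(sin 1.3326 − sin 1.8326) = -4.0146
y' = -3.5 − -2.5000·(cos 1.3326 − cos 1.8326) = -2.2631

(-4.0146, -2.2631, 1.3326)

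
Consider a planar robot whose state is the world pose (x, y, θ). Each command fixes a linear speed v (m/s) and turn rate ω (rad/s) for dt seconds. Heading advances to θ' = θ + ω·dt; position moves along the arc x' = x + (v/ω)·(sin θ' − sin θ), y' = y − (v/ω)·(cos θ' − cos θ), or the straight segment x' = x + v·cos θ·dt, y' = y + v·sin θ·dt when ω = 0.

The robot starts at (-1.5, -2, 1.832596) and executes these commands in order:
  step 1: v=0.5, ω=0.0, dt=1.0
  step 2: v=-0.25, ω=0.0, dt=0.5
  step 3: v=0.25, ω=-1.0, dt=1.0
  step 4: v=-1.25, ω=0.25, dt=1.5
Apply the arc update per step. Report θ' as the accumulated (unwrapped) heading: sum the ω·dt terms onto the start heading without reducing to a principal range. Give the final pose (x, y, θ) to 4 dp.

step 1: θ'=1.8326 (straight) → pose (-1.6294, -1.5170, 1.8326)
step 2: θ'=1.8326 (straight) → pose (-1.5971, -1.6378, 1.8326)
step 3: θ'=0.8326 (R=-0.2500) → pose (-1.5405, -1.4048, 0.8326)
step 4: θ'=1.2076 (R=-5.0000) → pose (-2.5159, -2.9933, 1.2076)

(-2.5159, -2.9933, 1.2076)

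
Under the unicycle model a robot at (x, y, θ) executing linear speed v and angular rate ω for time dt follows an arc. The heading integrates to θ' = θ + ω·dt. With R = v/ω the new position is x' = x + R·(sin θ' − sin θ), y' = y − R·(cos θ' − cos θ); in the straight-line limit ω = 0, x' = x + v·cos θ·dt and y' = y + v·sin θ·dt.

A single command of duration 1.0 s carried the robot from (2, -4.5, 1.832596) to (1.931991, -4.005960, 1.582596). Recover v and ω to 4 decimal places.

Δθ = 1.582596 − 1.832596 = -0.250000
ω = Δθ/dt = -0.250000/1.0 = -0.2500
R = −Δy/(cos θ' − cos θ) = -2.0000
v = R·ω = -2.0000·-0.2500 = 0.5000

v = 0.5000, ω = -0.2500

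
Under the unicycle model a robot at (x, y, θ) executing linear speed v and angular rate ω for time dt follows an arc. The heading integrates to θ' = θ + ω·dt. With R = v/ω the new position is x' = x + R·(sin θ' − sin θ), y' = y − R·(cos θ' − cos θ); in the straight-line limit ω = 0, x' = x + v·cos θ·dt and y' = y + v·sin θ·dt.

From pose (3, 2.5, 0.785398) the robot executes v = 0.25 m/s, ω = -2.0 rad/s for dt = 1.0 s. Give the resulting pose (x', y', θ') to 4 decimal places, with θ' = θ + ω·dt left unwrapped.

θ' = 0.7854 + -2.0·1.0 = -1.2146
R = v/ω = 0.25/-2.0 = -0.1250
x' = 3 + -0.1250·(sin -1.2146 − sin 0.7854) = 3.2055
y' = 2.5 − -0.1250·(cos -1.2146 − cos 0.7854) = 2.4552

(3.2055, 2.4552, -1.2146)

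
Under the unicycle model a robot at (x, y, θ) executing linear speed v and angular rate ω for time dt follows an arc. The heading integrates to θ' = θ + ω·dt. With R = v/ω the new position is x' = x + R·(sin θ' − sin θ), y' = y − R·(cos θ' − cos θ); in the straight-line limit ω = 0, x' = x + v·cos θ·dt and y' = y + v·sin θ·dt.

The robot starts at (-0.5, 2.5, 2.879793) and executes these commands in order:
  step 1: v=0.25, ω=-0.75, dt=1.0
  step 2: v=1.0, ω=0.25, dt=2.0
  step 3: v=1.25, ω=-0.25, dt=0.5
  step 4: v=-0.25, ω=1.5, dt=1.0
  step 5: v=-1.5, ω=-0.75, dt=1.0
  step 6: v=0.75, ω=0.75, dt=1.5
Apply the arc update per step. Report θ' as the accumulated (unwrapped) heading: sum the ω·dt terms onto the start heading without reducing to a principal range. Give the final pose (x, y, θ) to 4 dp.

step 1: θ'=2.1298 (R=-0.3333) → pose (-0.6963, 2.6452, 2.1298)
step 2: θ'=2.6298 (R=4.0000) → pose (-2.1285, 4.0113, 2.6298)
step 3: θ'=2.5048 (R=-5.0000) → pose (-2.6529, 4.3506, 2.5048)
step 4: θ'=4.0048 (R=-0.1667) → pose (-2.4271, 4.3763, 4.0048)
step 5: θ'=3.2548 (R=2.0000) → pose (-1.1332, 5.0635, 3.2548)
step 6: θ'=4.3798 (R=1.0000) → pose (-1.9654, 4.3964, 4.3798)

(-1.9654, 4.3964, 4.3798)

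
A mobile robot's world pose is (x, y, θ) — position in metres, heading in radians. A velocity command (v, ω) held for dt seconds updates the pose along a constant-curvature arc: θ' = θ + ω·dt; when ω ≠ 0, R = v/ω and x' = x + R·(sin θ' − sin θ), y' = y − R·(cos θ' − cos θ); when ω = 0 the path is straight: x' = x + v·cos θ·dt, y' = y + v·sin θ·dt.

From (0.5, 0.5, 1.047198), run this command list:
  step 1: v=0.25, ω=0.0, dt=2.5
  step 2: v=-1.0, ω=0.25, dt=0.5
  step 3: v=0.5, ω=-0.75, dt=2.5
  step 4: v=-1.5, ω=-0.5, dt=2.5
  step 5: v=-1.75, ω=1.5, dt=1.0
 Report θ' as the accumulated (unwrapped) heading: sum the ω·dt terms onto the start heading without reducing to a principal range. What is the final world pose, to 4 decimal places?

step 1: θ'=1.0472 (straight) → pose (0.8125, 1.0413, 1.0472)
step 2: θ'=1.1722 (R=-4.0000) → pose (0.5902, 0.5938, 1.1722)
step 3: θ'=-0.7028 (R=-0.6667) → pose (1.6355, 0.8437, -0.7028)
step 4: θ'=-1.9528 (R=3.0000) → pose (0.7908, 4.2512, -1.9528)
step 5: θ'=-0.4528 (R=-1.1667) → pose (0.2186, 5.7352, -0.4528)

(0.2186, 5.7352, -0.4528)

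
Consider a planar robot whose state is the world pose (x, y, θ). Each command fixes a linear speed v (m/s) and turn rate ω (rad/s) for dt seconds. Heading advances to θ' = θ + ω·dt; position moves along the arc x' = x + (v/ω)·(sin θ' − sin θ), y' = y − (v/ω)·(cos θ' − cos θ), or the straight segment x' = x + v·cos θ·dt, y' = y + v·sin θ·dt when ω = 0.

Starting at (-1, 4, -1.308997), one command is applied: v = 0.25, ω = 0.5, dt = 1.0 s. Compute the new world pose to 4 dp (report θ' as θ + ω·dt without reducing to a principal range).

(-0.8788, 3.7843, -0.8090)

θ' = -1.3090 + 0.5·1.0 = -0.8090
R = v/ω = 0.25/0.5 = 0.5000
x' = -1 + 0.5000·(sin -0.8090 − sin -1.3090) = -0.8788
y' = 4 − 0.5000·(cos -0.8090 − cos -1.3090) = 3.7843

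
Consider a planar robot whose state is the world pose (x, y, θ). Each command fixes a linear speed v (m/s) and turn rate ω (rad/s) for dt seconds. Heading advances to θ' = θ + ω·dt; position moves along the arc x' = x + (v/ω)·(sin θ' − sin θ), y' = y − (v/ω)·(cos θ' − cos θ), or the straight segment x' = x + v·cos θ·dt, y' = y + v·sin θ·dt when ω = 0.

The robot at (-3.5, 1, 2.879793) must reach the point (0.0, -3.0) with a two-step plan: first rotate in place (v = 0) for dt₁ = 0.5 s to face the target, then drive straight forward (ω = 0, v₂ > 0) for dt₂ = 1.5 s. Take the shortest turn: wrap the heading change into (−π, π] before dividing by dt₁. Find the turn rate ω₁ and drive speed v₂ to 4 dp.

heading to target = atan2(-3−1, 0−-3.5) = -0.8520
Δθ = wrap(-0.8520 − 2.8798) = 2.5514; ω₁ = Δθ/dt₁ = 5.1029
distance = √((0−-3.5)² + (-3−1)²) = 5.3151; v₂ = distance/dt₂ = 3.5434

ω₁ = 5.1029, v₂ = 3.5434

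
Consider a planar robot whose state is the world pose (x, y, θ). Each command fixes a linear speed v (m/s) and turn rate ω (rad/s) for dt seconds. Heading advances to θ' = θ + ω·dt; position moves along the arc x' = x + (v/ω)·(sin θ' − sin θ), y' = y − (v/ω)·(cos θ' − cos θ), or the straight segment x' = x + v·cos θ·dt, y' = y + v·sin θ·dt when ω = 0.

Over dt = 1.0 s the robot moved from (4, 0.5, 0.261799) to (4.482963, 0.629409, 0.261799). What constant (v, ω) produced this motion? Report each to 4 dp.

Δθ = 0.261799 − 0.261799 = 0.000000
ω = Δθ/dt = 0.000000/1.0 = 0.0000
ω = 0 → v = (Δx·cos θ + Δy·sin θ)/dt = 0.5000

v = 0.5000, ω = 0.0000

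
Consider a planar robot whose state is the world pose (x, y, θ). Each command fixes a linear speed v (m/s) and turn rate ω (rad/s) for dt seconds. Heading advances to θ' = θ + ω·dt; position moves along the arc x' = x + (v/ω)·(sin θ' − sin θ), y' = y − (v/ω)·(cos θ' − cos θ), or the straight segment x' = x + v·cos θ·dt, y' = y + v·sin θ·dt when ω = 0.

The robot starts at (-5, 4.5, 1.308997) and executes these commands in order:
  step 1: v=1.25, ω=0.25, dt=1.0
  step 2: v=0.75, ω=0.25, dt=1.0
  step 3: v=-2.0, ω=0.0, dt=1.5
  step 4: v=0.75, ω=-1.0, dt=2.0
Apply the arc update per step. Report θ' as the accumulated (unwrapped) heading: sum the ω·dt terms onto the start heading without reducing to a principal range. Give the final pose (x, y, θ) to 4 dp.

(-3.3354, 4.4764, -0.1910)

step 1: θ'=1.5590 (R=5.0000) → pose (-4.8300, 5.7351, 1.5590)
step 2: θ'=1.8090 (R=3.0000) → pose (-4.9145, 6.4784, 1.8090)
step 3: θ'=1.8090 (straight) → pose (-4.2066, 3.5631, 1.8090)
step 4: θ'=-0.1910 (R=-0.7500) → pose (-3.3354, 4.4764, -0.1910)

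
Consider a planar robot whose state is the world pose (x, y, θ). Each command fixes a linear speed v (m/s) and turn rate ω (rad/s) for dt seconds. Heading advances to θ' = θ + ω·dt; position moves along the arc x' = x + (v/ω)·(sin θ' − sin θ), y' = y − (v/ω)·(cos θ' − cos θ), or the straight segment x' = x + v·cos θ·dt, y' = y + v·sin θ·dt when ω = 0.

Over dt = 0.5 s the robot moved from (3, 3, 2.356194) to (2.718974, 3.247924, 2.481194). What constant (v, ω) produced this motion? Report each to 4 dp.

v = 0.7500, ω = 0.2500

Δθ = 2.481194 − 2.356194 = 0.125000
ω = Δθ/dt = 0.125000/0.5 = 0.2500
R = Δx/(sin θ' − sin θ) = 3.0000
v = R·ω = 3.0000·0.2500 = 0.7500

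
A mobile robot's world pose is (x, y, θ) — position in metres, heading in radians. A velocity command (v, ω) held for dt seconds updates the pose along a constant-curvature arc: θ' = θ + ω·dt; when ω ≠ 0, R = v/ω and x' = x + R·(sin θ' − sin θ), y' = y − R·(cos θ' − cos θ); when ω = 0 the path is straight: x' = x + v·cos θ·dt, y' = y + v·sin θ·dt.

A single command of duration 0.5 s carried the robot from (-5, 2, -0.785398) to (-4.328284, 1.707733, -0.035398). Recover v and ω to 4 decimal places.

v = 1.5000, ω = 1.5000

Δθ = -0.035398 − -0.785398 = 0.750000
ω = Δθ/dt = 0.750000/0.5 = 1.5000
R = Δx/(sin θ' − sin θ) = 1.0000
v = R·ω = 1.0000·1.5000 = 1.5000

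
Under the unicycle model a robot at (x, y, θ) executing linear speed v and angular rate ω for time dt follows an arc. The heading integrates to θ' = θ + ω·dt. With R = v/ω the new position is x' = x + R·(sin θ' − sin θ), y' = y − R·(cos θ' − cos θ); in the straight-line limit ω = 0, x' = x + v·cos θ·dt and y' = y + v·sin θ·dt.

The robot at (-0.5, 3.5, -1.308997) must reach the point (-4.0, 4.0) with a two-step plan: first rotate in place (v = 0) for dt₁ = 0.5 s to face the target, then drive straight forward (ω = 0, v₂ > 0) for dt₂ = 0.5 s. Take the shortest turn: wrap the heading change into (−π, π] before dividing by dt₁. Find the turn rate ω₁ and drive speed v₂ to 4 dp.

heading to target = atan2(4−3.5, -4−-0.5) = 2.9997
Δθ = wrap(2.9997 − -1.3090) = -1.9745; ω₁ = Δθ/dt₁ = -3.9490
distance = √((-4−-0.5)² + (4−3.5)²) = 3.5355; v₂ = distance/dt₂ = 7.0711

ω₁ = -3.9490, v₂ = 7.0711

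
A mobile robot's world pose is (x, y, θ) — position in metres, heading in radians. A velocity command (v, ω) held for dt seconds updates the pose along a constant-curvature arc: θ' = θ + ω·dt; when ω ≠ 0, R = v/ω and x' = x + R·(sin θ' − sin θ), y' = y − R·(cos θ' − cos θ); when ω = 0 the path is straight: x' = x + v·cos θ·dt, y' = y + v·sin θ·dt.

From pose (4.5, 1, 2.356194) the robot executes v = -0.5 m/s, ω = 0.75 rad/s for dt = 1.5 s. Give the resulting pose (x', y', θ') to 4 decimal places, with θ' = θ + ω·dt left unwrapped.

(5.1935, 0.8428, 3.4812)

θ' = 2.3562 + 0.75·1.5 = 3.4812
R = v/ω = -0.5/0.75 = -0.6667
x' = 4.5 + -0.6667·(sin 3.4812 − sin 2.3562) = 5.1935
y' = 1 − -0.6667·(cos 3.4812 − cos 2.3562) = 0.8428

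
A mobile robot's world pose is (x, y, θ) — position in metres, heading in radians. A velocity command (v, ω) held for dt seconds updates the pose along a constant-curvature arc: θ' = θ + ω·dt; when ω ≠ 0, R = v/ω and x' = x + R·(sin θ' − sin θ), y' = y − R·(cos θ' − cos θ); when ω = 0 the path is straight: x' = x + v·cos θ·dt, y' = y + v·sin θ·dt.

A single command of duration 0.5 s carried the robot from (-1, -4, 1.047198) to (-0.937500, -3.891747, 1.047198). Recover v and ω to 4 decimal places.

v = 0.2500, ω = 0.0000

Δθ = 1.047198 − 1.047198 = 0.000000
ω = Δθ/dt = 0.000000/0.5 = 0.0000
ω = 0 → v = (Δx·cos θ + Δy·sin θ)/dt = 0.2500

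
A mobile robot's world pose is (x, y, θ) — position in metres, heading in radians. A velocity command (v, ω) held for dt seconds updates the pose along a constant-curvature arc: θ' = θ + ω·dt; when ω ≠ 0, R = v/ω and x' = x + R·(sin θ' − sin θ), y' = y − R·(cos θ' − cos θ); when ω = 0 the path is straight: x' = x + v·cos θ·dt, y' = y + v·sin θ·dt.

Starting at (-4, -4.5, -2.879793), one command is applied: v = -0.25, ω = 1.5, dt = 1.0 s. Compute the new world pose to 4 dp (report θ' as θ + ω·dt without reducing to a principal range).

θ' = -2.8798 + 1.5·1.0 = -1.3798
R = v/ω = -0.25/1.5 = -0.1667
x' = -4 + -0.1667·(sin -1.3798 − sin -2.8798) = -3.8795
y' = -4.5 − -0.1667·(cos -1.3798 − cos -2.8798) = -4.3074

(-3.8795, -4.3074, -1.3798)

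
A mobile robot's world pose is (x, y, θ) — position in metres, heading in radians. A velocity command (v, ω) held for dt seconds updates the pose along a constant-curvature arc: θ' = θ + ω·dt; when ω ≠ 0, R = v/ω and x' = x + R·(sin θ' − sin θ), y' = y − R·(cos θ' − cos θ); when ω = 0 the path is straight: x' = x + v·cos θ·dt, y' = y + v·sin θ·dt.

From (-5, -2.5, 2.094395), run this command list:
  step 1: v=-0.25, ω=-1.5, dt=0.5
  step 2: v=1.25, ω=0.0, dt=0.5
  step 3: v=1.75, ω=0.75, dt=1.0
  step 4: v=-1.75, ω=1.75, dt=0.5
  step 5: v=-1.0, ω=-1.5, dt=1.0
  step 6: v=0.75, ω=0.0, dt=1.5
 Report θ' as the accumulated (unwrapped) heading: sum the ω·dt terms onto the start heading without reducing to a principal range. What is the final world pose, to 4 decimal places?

step 1: θ'=1.3444 (R=0.1667) → pose (-4.9819, -2.6207, 1.3444)
step 2: θ'=1.3444 (straight) → pose (-4.8416, -2.0117, 1.3444)
step 3: θ'=2.0944 (R=2.3333) → pose (-5.0947, -0.3213, 2.0944)
step 4: θ'=2.9694 (R=-1.0000) → pose (-4.4000, -0.8065, 2.9694)
step 5: θ'=1.4694 (R=0.6667) → pose (-3.8510, -1.5308, 1.4694)
step 6: θ'=1.4694 (straight) → pose (-3.7371, -0.4115, 1.4694)

(-3.7371, -0.4115, 1.4694)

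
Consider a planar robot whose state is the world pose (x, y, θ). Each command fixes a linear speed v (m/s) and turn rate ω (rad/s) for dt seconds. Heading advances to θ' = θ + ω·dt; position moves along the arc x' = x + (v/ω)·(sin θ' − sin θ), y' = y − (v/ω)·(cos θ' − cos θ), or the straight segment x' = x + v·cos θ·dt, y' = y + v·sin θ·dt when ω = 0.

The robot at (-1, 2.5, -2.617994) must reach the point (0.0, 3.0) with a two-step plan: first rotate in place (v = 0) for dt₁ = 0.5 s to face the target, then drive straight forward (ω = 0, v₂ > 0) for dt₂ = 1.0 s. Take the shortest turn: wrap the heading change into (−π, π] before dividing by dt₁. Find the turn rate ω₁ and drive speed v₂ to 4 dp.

heading to target = atan2(3−2.5, 0−-1) = 0.4636
Δθ = wrap(0.4636 − -2.6180) = 3.0816; ω₁ = Δθ/dt₁ = 6.1633
distance = √((0−-1)² + (3−2.5)²) = 1.1180; v₂ = distance/dt₂ = 1.1180

ω₁ = 6.1633, v₂ = 1.1180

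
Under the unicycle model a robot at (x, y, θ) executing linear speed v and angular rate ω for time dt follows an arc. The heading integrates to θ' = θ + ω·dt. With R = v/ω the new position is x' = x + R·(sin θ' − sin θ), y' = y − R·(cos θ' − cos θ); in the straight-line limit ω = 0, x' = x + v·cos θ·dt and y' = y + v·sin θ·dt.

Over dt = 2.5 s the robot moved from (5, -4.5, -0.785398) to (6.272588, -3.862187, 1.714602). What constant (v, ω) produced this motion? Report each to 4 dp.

Δθ = 1.714602 − -0.785398 = 2.500000
ω = Δθ/dt = 2.500000/2.5 = 1.0000
R = Δx/(sin θ' − sin θ) = 0.7500
v = R·ω = 0.7500·1.0000 = 0.7500

v = 0.7500, ω = 1.0000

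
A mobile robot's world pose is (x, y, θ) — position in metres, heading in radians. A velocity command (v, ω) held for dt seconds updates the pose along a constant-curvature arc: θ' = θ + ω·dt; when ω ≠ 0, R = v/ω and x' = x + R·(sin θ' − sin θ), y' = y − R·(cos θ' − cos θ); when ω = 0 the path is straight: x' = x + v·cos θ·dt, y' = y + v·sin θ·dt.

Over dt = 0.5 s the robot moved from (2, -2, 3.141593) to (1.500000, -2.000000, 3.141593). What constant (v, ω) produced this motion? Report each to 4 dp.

v = 1.0000, ω = 0.0000

Δθ = 3.141593 − 3.141593 = 0.000000
ω = Δθ/dt = 0.000000/0.5 = 0.0000
ω = 0 → v = (Δx·cos θ + Δy·sin θ)/dt = 1.0000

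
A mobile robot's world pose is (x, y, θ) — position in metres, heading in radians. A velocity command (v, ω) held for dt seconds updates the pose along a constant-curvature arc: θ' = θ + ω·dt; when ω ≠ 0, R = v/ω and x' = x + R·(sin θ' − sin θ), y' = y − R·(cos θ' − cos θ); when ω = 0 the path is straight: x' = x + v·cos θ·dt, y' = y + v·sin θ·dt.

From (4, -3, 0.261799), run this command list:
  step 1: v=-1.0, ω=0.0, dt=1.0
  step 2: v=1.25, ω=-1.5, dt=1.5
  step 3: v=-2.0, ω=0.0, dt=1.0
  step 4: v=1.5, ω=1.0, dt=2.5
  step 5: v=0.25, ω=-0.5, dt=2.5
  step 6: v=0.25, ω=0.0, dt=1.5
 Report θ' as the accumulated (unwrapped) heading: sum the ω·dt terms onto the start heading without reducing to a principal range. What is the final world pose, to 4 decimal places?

(7.7869, -4.8076, -0.7382)

step 1: θ'=0.2618 (straight) → pose (3.0341, -3.2588, 0.2618)
step 2: θ'=-1.9882 (R=-0.8333) → pose (4.0115, -4.4016, -1.9882)
step 3: θ'=-1.9882 (straight) → pose (4.8223, -2.5733, -1.9882)
step 4: θ'=0.5118 (R=1.5000) → pose (6.9282, -4.4892, 0.5118)
step 5: θ'=-0.7382 (R=-0.5000) → pose (7.5095, -4.5553, -0.7382)
step 6: θ'=-0.7382 (straight) → pose (7.7869, -4.8076, -0.7382)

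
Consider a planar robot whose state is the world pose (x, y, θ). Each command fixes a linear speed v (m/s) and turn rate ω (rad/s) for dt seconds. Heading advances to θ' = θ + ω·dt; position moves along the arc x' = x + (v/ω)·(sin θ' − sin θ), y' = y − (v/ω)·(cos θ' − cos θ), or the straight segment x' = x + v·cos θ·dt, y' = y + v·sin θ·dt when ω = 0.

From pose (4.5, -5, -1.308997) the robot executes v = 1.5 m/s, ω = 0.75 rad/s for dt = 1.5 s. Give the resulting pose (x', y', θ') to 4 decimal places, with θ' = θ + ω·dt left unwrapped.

(6.0659, -6.4486, -0.1840)

θ' = -1.3090 + 0.75·1.5 = -0.1840
R = v/ω = 1.5/0.75 = 2.0000
x' = 4.5 + 2.0000·(sin -0.1840 − sin -1.3090) = 6.0659
y' = -5 − 2.0000·(cos -0.1840 − cos -1.3090) = -6.4486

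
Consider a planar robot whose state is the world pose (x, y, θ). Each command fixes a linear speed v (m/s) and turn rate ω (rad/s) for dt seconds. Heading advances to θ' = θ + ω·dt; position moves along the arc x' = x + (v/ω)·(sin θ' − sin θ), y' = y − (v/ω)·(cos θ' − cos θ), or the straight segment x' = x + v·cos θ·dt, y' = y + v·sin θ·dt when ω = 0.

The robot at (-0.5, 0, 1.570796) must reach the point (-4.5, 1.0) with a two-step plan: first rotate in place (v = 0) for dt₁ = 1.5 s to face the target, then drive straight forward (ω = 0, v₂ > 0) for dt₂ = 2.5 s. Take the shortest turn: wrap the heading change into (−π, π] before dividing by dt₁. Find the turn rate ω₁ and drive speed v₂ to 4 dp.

ω₁ = 0.8839, v₂ = 1.6492

heading to target = atan2(1−0, -4.5−-0.5) = 2.8966
Δθ = wrap(2.8966 − 1.5708) = 1.3258; ω₁ = Δθ/dt₁ = 0.8839
distance = √((-4.5−-0.5)² + (1−0)²) = 4.1231; v₂ = distance/dt₂ = 1.6492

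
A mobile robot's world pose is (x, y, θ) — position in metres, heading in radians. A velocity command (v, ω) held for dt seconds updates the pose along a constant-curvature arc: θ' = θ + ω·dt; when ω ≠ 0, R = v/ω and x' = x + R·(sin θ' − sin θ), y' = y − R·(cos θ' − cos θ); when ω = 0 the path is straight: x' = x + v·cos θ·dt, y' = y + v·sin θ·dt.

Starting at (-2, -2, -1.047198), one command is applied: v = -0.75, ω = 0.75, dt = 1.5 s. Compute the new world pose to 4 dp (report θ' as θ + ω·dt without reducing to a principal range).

θ' = -1.0472 + 0.75·1.5 = 0.0778
R = v/ω = -0.75/0.75 = -1.0000
x' = -2 + -1.0000·(sin 0.0778 − sin -1.0472) = -2.9437
y' = -2 − -1.0000·(cos 0.0778 − cos -1.0472) = -1.5030

(-2.9437, -1.5030, 0.0778)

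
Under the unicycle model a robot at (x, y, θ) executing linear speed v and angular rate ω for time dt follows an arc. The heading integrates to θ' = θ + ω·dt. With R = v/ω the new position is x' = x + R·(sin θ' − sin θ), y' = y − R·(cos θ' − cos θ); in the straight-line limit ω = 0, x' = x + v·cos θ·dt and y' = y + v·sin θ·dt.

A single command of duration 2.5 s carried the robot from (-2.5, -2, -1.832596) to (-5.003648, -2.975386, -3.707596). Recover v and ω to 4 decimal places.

Δθ = -3.707596 − -1.832596 = -1.875000
ω = Δθ/dt = -1.875000/2.5 = -0.7500
R = Δx/(sin θ' − sin θ) = -1.6667
v = R·ω = -1.6667·-0.7500 = 1.2500

v = 1.2500, ω = -0.7500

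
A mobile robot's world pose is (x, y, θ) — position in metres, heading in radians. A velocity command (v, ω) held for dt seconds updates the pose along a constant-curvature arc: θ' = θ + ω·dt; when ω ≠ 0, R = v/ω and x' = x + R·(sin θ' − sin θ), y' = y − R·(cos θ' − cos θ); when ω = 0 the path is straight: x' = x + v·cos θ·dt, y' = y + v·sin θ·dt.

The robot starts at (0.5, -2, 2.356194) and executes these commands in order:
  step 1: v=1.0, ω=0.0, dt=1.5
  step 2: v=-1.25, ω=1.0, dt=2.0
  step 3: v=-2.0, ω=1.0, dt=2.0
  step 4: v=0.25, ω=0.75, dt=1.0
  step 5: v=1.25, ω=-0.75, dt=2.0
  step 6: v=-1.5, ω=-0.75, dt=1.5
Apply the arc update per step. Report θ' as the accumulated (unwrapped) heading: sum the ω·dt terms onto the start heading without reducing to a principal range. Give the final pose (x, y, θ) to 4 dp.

step 1: θ'=2.3562 (straight) → pose (-0.5607, -0.9393, 2.3562)
step 2: θ'=4.3562 (R=-1.2500) → pose (1.4948, -0.4913, 4.3562)
step 3: θ'=6.3562 (R=-2.0000) → pose (-0.5256, 2.2007, 6.3562)
step 4: θ'=7.1062 (R=0.3333) → pose (-0.3055, 2.3065, 7.1062)
step 5: θ'=5.6062 (R=-1.6667) → pose (1.9606, 2.4723, 5.6062)
step 6: θ'=4.4812 (R=2.0000) → pose (1.2667, 4.4895, 4.4812)

(1.2667, 4.4895, 4.4812)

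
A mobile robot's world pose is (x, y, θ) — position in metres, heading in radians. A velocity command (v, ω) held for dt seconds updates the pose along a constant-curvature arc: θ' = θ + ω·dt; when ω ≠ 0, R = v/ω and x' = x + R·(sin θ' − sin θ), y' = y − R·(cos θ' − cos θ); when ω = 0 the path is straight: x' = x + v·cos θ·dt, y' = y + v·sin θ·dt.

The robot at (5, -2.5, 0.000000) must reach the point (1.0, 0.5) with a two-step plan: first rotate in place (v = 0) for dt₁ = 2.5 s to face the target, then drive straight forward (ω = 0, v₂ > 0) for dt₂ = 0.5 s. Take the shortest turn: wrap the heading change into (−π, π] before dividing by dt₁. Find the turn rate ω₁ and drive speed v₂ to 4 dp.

heading to target = atan2(0.5−-2.5, 1−5) = 2.4981
Δθ = wrap(2.4981 − 0.0000) = 2.4981; ω₁ = Δθ/dt₁ = 0.9992
distance = √((1−5)² + (0.5−-2.5)²) = 5.0000; v₂ = distance/dt₂ = 10.0000

ω₁ = 0.9992, v₂ = 10.0000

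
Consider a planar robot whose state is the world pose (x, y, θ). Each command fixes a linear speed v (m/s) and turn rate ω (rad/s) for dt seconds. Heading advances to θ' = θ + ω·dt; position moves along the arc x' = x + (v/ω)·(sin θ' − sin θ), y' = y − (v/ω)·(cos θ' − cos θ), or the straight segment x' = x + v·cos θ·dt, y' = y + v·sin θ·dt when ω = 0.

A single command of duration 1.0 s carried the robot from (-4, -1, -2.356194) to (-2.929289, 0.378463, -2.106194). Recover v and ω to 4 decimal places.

v = -1.7500, ω = 0.2500

Δθ = -2.106194 − -2.356194 = 0.250000
ω = Δθ/dt = 0.250000/1.0 = 0.2500
R = −Δy/(cos θ' − cos θ) = -7.0000
v = R·ω = -7.0000·0.2500 = -1.7500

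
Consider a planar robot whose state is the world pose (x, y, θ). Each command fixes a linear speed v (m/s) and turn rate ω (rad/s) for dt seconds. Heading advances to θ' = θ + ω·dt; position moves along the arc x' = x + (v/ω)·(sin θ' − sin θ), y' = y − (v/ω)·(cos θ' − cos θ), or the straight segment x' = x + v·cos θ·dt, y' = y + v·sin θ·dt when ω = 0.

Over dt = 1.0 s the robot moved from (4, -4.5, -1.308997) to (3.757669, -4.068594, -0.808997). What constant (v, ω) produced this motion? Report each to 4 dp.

Δθ = -0.808997 − -1.308997 = 0.500000
ω = Δθ/dt = 0.500000/1.0 = 0.5000
R = −Δy/(cos θ' − cos θ) = -1.0000
v = R·ω = -1.0000·0.5000 = -0.5000

v = -0.5000, ω = 0.5000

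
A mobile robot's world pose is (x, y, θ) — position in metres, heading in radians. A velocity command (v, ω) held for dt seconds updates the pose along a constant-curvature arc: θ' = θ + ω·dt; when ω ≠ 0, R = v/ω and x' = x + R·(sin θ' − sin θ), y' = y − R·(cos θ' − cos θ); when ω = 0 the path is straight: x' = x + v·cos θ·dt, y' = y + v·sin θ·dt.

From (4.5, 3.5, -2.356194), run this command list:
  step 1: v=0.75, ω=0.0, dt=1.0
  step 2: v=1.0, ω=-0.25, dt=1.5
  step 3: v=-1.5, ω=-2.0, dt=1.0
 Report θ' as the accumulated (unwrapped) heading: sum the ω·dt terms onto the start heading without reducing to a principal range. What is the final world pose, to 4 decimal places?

step 1: θ'=-2.3562 (straight) → pose (3.9697, 2.9697, -2.3562)
step 2: θ'=-2.7312 (R=-4.0000) → pose (2.7371, 2.1302, -2.7312)
step 3: θ'=-4.7312 (R=0.7500) → pose (3.7862, 1.4284, -4.7312)

(3.7862, 1.4284, -4.7312)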